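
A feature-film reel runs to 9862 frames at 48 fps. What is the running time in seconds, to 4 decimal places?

205.4583 seconds

Running time = 9862 × 1/48 = 4931/24 s ≈ 205.4583 s.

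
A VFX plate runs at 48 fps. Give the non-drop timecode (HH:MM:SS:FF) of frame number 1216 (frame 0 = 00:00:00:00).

1216 ÷ 48 = 25 full seconds, remainder 16 frames.
25 s = 0 h 0 min 25 s.
Timecode: 00:00:25:16.

00:00:25:16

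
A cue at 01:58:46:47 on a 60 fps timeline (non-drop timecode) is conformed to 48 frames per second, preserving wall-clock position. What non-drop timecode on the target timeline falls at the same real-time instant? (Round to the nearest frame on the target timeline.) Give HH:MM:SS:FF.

Source frame index: (1×3600 + 58×60 + 46) × 60 + 47 = 427607.
Real time: 427607 / (60) = 427607/60 s.
Target frame: (427607/60) × (48) = 1710428/5 ≈ 342085.600 → 342086.
At 48 labels/s: frame 342086 → 01:58:46:38.

01:58:46:38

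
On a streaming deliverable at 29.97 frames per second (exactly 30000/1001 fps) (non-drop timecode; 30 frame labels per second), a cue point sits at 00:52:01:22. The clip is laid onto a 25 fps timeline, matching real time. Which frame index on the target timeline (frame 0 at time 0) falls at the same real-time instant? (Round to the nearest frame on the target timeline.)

Source frame index: (0×3600 + 52×60 + 1) × 30 + 22 = 93652.
Real time: 93652 / (30000/1001) = 23436413/7500 s.
Target frame: (23436413/7500) × (25) = 23436413/300 ≈ 78121.377 → 78121.

frame 78121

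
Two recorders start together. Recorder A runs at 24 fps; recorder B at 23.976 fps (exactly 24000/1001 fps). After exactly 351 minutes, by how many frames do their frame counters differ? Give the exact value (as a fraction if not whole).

351 min = 21060 s.
A emits 24 × 21060 = 505440 frames; B emits 24000/1001 × 21060 = 38880000/77.
Difference = 38880/77 frames (≈ 504.9351); B is behind A.

38880/77 frames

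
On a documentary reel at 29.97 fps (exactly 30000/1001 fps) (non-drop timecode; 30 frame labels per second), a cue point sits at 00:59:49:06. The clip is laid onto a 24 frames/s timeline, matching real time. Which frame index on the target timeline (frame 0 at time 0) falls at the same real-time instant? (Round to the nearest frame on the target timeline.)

Source frame index: (0×3600 + 59×60 + 49) × 30 + 6 = 107676.
Real time: 107676 / (30000/1001) = 8981973/2500 s.
Target frame: (8981973/2500) × (24) = 53891838/625 ≈ 86226.941 → 86227.

frame 86227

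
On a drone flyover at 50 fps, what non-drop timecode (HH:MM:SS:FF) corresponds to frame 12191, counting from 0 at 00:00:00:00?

12191 ÷ 50 = 243 full seconds, remainder 41 frames.
243 s = 0 h 4 min 3 s.
Timecode: 00:04:03:41.

00:04:03:41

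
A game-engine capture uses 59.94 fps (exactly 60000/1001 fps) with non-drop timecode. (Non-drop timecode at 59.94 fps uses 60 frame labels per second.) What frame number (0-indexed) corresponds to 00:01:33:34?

frame 5614

Total seconds to the label: (0 × 3600 + 1 × 60 + 33) = 93.
Frame index = 93 × 60 + 34 = 5614.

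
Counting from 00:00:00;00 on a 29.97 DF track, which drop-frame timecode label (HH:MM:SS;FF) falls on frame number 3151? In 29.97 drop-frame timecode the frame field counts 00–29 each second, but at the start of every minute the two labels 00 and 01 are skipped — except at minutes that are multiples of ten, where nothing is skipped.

Ten DF minutes hold 17982 frames, so frame 3151 lies in block 0 (frames 0–17981) with 3151 frames into that block.
The block's first minute is 1800 frames and the rest 1798 each; 3151 frames reaches minute 1, so 0 × 18 + 1 × 2 = 2 labels have been skipped so far.
Adding those back, label number 3151 + 2 = 3153 at 30 labels/s is 105 s + 3 f = 0 h 1 min 45 s frame 3, i.e. 00:01:45;03.

00:01:45;03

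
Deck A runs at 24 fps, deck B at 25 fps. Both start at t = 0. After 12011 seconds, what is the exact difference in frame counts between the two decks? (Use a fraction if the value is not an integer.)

A emits 24 × 12011 = 288264 frames; B emits 25 × 12011 = 300275.
Difference = 12011 frames; B is ahead of A.

12011 frames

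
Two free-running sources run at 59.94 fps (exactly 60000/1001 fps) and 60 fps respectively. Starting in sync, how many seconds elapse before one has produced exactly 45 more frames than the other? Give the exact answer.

The gap grows by |60 − 60000/1001| = 60/1001 frames per second.
Time for a 45-frame gap: 45 ÷ (60/1001) = 750.75 s.

750.75 seconds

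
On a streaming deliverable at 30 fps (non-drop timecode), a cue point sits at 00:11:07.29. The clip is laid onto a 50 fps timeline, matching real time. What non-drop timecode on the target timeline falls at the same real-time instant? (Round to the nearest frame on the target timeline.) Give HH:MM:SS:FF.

Source frame index: (0×3600 + 11×60 + 7) × 30 + 29 = 20039.
Real time: 20039 / (30) = 20039/30 s.
Target frame: (20039/30) × (50) = 100195/3 ≈ 33398.333 → 33398.
At 50 labels/s: frame 33398 → 00:11:07:48.

00:11:07:48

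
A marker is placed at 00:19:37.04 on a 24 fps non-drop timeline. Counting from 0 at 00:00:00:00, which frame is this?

frame 28252

Total seconds to the label: (0 × 3600 + 19 × 60 + 37) = 1177.
Frame index = 1177 × 24 + 4 = 28252.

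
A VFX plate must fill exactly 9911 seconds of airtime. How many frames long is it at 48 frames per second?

475728 frames

Frames = 9911 × 48 = 475728.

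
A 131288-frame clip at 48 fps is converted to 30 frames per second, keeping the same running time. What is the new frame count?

Target frames = source frames × (target rate / source rate) = 131288 × (30)/(48) = 131288 × 5/8 = 82055.

82055 frames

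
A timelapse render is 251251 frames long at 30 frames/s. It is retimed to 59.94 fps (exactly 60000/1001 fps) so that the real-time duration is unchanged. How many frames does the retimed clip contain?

502000 frames

Target frames = source frames × (target rate / source rate) = 251251 × (60000/1001)/(30) = 251251 × 2000/1001 = 502000.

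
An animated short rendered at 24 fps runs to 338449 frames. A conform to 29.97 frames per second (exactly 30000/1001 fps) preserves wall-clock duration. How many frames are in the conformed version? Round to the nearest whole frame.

Frames at target rate = 338449 × (30000/1001) / (24) = 423061250/1001 ≈ 422638.611.
Nearest whole frame: 422639.

422639 frames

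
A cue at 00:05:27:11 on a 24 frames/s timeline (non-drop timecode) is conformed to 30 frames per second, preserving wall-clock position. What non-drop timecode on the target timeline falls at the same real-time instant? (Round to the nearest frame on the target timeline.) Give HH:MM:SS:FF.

00:05:27:14

Source frame index: (0×3600 + 5×60 + 27) × 24 + 11 = 7859.
Real time: 7859 / (24) = 7859/24 s.
Target frame: (7859/24) × (30) = 39295/4 ≈ 9823.750 → 9824.
At 30 labels/s: frame 9824 → 00:05:27:14.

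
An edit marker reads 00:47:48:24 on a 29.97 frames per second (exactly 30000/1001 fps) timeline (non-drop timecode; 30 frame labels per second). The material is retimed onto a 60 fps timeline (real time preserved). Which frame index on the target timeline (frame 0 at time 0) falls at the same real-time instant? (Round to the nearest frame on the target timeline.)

frame 172300

Source frame index: (0×3600 + 47×60 + 48) × 30 + 24 = 86064.
Real time: 86064 / (30000/1001) = 1794793/625 s.
Target frame: (1794793/625) × (60) = 21537516/125 ≈ 172300.128 → 172300.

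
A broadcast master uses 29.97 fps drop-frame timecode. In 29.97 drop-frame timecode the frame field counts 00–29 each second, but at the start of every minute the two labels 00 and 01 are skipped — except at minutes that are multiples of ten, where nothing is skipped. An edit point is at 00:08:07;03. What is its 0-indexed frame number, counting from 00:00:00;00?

Complete 10-minute blocks: 0, each 17982 frames → 0.
Remaining 8 whole minutes in the current block: 1800 + 7 × 1798 = 14386 frames.
Within the current minute: 7 × 30 + 3 − 2 = 211 (labels ;00/;01 skipped at this minute). Total = 0 + 14386 + 211 = 14597.

14597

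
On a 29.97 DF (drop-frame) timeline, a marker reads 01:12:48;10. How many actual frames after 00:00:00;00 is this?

Complete 10-minute blocks: 7, each 17982 frames → 125874.
Remaining 2 whole minutes in the current block: 1800 + 1 × 1798 = 3598 frames.
Within the current minute: 48 × 30 + 10 − 2 = 1448 (labels ;00/;01 skipped at this minute). Total = 125874 + 3598 + 1448 = 130920.

130920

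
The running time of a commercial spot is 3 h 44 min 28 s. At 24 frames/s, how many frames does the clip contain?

3 h 44 min 28 s = 13468 s.
Frames = 13468 × 24 = 323232.

323232 frames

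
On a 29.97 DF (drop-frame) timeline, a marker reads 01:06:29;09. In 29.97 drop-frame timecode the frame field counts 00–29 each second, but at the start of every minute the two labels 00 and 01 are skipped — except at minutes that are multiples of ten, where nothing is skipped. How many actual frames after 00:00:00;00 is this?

As if non-drop at 30 labels/s: (1 × 3600 + 6 × 60 + 29) × 30 + 9 = 119679.
Minute boundaries passed: 66; those not divisible by 10: 66 − 6 = 60; dropped labels = 2 × 60 = 120.
Actual frame index = 119679 − 120 = 119559.

119559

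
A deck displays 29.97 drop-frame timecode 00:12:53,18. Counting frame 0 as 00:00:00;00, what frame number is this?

23186

As if non-drop at 30 labels/s: (0 × 3600 + 12 × 60 + 53) × 30 + 18 = 23208.
Minute boundaries passed: 12; those not divisible by 10: 12 − 1 = 11; dropped labels = 2 × 11 = 22.
Actual frame index = 23208 − 22 = 23186.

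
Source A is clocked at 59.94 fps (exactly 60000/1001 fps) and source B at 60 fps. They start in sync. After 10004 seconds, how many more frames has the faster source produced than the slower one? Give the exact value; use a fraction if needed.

A emits 60000/1001 × 10004 = 600240000/1001 frames; B emits 60 × 10004 = 600240.
Difference = 600240/1001 frames (≈ 599.6404); B is ahead of A.

600240/1001 frames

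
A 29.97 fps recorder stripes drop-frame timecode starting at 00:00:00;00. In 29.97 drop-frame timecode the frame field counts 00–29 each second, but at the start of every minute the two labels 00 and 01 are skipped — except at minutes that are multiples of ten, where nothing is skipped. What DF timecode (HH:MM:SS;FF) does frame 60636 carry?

Each 10-minute DF block holds 10 × 60 × 30 − 9 × 2 = 17982 frames. 60636 ÷ 17982 → 3 full blocks, remainder 6690.
Within the partial block the first minute is 1800 frames and each further minute 1798, so 3 further minute boundaries passed. Total skipped labels = 18 × 3 + 2 × 3 = 60.
Non-drop label index = 60636 + 60 = 60696; at 30 labels/s that is 00:33:43:06, i.e. DF 00:33:43;06.

00:33:43;06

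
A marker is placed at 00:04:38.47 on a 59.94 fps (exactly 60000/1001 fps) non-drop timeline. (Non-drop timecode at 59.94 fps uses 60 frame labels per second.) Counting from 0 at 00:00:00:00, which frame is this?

Total seconds to the label: (0 × 3600 + 4 × 60 + 38) = 278.
Frame index = 278 × 60 + 47 = 16727.

16727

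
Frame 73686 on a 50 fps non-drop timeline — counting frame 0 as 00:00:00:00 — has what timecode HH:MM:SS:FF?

00:24:33:36

73686 ÷ 50 = 1473 full seconds, remainder 36 frames.
1473 s = 0 h 24 min 33 s.
Timecode: 00:24:33:36.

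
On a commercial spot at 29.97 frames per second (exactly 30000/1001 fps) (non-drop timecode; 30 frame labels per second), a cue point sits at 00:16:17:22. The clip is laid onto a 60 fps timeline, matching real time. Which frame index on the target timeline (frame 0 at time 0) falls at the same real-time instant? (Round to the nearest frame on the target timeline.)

frame 58723

Source frame index: (0×3600 + 16×60 + 17) × 30 + 22 = 29332.
Real time: 29332 / (30000/1001) = 7340333/7500 s.
Target frame: (7340333/7500) × (60) = 7340333/125 ≈ 58722.664 → 58723.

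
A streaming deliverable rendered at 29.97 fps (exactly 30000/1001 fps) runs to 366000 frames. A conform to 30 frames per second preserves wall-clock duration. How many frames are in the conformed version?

366366 frames

Target frames = source frames × (target rate / source rate) = 366000 × (30)/(30000/1001) = 366000 × 1001/1000 = 366366.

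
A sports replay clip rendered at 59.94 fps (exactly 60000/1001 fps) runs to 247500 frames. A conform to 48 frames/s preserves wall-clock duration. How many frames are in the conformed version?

Target frames = source frames × (target rate / source rate) = 247500 × (48)/(60000/1001) = 247500 × 1001/1250 = 198198.

198198 frames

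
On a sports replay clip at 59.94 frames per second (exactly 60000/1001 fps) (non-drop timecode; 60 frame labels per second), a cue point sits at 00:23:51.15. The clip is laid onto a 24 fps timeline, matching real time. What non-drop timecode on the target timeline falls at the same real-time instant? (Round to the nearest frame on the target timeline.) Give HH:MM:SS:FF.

Source frame index: (0×3600 + 23×60 + 51) × 60 + 15 = 85875.
Real time: 85875 / (60000/1001) = 229229/160 s.
Target frame: (229229/160) × (24) = 687687/20 ≈ 34384.350 → 34384.
At 24 labels/s: frame 34384 → 00:23:52:16.

00:23:52:16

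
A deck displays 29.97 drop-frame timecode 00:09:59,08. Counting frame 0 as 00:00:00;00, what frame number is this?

As if non-drop at 30 labels/s: (0 × 3600 + 9 × 60 + 59) × 30 + 8 = 17978.
Minute boundaries passed: 9; those not divisible by 10: 9 − 0 = 9; dropped labels = 2 × 9 = 18.
Actual frame index = 17978 − 18 = 17960.

17960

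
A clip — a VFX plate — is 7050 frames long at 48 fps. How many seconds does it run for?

146.875 seconds

Running time = 7050 / (48) = 146.875 s.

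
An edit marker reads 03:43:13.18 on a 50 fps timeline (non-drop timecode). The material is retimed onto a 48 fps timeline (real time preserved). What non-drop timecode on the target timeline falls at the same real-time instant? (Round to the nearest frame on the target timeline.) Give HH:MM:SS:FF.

Source frame index: (3×3600 + 43×60 + 13) × 50 + 18 = 669668.
Real time: 669668 / (50) = 334834/25 s.
Target frame: (334834/25) × (48) = 16072032/25 ≈ 642881.280 → 642881.
At 48 labels/s: frame 642881 → 03:43:13:17.

03:43:13:17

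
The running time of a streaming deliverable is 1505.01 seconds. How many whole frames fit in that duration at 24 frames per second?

Frames = 1505.01 × 24 = 903006/25 ≈ 36120.2400.
Complete frames: 36120.

36120 frames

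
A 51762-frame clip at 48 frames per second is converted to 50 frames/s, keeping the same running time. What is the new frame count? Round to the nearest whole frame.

53919 frames

Frames at target rate = 51762 × (50) / (48) = 215675/4 ≈ 53918.750.
Nearest whole frame: 53919.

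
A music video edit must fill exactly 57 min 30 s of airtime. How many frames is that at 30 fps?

103500 frames

57 min 30 s = 3450 s.
Frames = 3450 × 30 = 103500.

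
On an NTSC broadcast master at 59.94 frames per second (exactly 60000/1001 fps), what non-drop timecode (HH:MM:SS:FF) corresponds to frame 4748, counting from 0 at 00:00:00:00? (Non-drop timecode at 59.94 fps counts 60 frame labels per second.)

4748 ÷ 60 = 79 full seconds, remainder 8 frames.
79 s = 0 h 1 min 19 s.
Timecode: 00:01:19:08.

00:01:19:08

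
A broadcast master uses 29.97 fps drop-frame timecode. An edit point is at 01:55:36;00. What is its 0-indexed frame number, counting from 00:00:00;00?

207872

Complete 10-minute blocks: 11, each 17982 frames → 197802.
Remaining 5 whole minutes in the current block: 1800 + 4 × 1798 = 8992 frames.
Within the current minute: 36 × 30 + 0 − 2 = 1078 (labels ;00/;01 skipped at this minute). Total = 197802 + 8992 + 1078 = 207872.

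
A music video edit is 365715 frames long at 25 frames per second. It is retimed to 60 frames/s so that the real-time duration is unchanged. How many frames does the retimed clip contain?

877716 frames

Target frames = source frames × (target rate / source rate) = 365715 × (60)/(25) = 365715 × 12/5 = 877716.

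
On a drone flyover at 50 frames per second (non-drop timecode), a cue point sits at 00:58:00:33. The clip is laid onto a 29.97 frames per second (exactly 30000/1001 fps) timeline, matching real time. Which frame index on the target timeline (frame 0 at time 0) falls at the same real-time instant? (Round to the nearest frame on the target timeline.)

Source frame index: (0×3600 + 58×60 + 0) × 50 + 33 = 174033.
Real time: 174033 / (50) = 174033/50 s.
Target frame: (174033/50) × (30000/1001) = 104419800/1001 ≈ 104315.485 → 104315.

frame 104315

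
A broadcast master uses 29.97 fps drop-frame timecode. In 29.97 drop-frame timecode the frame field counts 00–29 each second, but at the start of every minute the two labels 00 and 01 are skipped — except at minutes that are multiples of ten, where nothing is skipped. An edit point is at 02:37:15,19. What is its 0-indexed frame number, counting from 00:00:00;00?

282785

As if non-drop at 30 labels/s: (2 × 3600 + 37 × 60 + 15) × 30 + 19 = 283069.
Minute boundaries passed: 157; those not divisible by 10: 157 − 15 = 142; dropped labels = 2 × 142 = 284.
Actual frame index = 283069 − 284 = 282785.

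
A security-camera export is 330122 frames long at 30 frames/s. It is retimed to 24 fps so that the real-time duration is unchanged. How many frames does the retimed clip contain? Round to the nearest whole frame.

Frames at target rate = 330122 × (24) / (30) = 1320488/5 ≈ 264097.600.
Nearest whole frame: 264098.

264098 frames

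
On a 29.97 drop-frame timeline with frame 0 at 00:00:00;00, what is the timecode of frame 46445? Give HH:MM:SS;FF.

00:25:49;21

Each 10-minute DF block holds 10 × 60 × 30 − 9 × 2 = 17982 frames. 46445 ÷ 17982 → 2 full blocks, remainder 10481.
Within the partial block the first minute is 1800 frames and each further minute 1798, so 5 further minute boundaries passed. Total skipped labels = 18 × 2 + 2 × 5 = 46.
Non-drop label index = 46445 + 46 = 46491; at 30 labels/s that is 00:25:49:21, i.e. DF 00:25:49;21.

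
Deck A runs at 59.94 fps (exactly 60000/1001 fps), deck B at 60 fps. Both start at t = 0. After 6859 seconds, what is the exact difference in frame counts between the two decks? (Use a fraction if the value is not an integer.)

A emits 60000/1001 × 6859 = 411540000/1001 frames; B emits 60 × 6859 = 411540.
Difference = 411540/1001 frames (≈ 411.1289); B is ahead of A.

411540/1001 frames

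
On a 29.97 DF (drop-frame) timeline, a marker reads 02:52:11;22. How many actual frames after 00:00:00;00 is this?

Complete 10-minute blocks: 17, each 17982 frames → 305694.
Remaining 2 whole minutes in the current block: 1800 + 1 × 1798 = 3598 frames.
Within the current minute: 11 × 30 + 22 − 2 = 350 (labels ;00/;01 skipped at this minute). Total = 305694 + 3598 + 350 = 309642.

309642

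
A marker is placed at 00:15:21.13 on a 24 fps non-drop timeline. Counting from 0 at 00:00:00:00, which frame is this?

frame 22117

Total seconds to the label: (0 × 3600 + 15 × 60 + 21) = 921.
Frame index = 921 × 24 + 13 = 22117.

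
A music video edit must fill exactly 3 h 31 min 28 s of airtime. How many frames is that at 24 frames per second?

304512 frames

3 h 31 min 28 s = 12688 s.
Frames = 12688 × 24 = 304512.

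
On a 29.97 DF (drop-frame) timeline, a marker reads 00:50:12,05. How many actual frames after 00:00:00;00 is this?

As if non-drop at 30 labels/s: (0 × 3600 + 50 × 60 + 12) × 30 + 5 = 90365.
Minute boundaries passed: 50; those not divisible by 10: 50 − 5 = 45; dropped labels = 2 × 45 = 90.
Actual frame index = 90365 − 90 = 90275.

90275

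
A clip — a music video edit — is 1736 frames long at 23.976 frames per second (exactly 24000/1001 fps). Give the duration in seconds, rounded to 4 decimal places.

Running time = 1736 × 1001/24000 = 217217/3000 s ≈ 72.4057 s.

72.4057 seconds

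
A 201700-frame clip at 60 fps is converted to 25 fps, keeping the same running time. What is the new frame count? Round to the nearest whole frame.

Frames at target rate = 201700 × (25) / (60) = 252125/3 ≈ 84041.667.
Nearest whole frame: 84042.

84042 frames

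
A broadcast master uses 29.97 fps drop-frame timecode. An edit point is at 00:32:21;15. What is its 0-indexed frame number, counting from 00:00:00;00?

Complete 10-minute blocks: 3, each 17982 frames → 53946.
Remaining 2 whole minutes in the current block: 1800 + 1 × 1798 = 3598 frames.
Within the current minute: 21 × 30 + 15 − 2 = 643 (labels ;00/;01 skipped at this minute). Total = 53946 + 3598 + 643 = 58187.

58187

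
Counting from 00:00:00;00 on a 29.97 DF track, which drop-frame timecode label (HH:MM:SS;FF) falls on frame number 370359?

Ten DF minutes hold 17982 frames, so frame 370359 lies in block 20 (frames 359640–377621) with 10719 frames into that block.
The block's first minute is 1800 frames and the rest 1798 each; 10719 frames reaches minute 5, so 20 × 18 + 5 × 2 = 370 labels have been skipped so far.
Adding those back, label number 370359 + 370 = 370729 at 30 labels/s is 12357 s + 19 f = 3 h 25 min 57 s frame 19, i.e. 03:25:57;19.

03:25:57;19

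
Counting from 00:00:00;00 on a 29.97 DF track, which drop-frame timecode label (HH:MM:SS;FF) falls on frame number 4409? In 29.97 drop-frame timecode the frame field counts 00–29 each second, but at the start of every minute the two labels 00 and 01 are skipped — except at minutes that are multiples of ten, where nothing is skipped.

00:02:27;03

Ten DF minutes hold 17982 frames, so frame 4409 lies in block 0 (frames 0–17981) with 4409 frames into that block.
The block's first minute is 1800 frames and the rest 1798 each; 4409 frames reaches minute 2, so 0 × 18 + 2 × 2 = 4 labels have been skipped so far.
Adding those back, label number 4409 + 4 = 4413 at 30 labels/s is 147 s + 3 f = 0 h 2 min 27 s frame 3, i.e. 00:02:27;03.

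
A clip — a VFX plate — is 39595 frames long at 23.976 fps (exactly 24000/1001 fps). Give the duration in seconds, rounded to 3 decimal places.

Running time = 39595 × 1001/24000 = 7926919/4800 s ≈ 1651.441 s.

1651.441 seconds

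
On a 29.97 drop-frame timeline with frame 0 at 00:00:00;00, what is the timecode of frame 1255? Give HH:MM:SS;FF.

00:00:41;25

Each 10-minute DF block holds 10 × 60 × 30 − 9 × 2 = 17982 frames. 1255 ÷ 17982 → 0 full blocks, remainder 1255.
Within the partial block the first minute is 1800 frames and each further minute 1798, so 0 further minute boundaries passed. Total skipped labels = 18 × 0 + 2 × 0 = 0.
Non-drop label index = 1255 + 0 = 1255; at 30 labels/s that is 00:00:41:25, i.e. DF 00:00:41;25.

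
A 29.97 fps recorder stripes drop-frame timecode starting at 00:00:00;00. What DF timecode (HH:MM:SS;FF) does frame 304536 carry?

Ten DF minutes hold 17982 frames, so frame 304536 lies in block 16 (frames 287712–305693) with 16824 frames into that block.
The block's first minute is 1800 frames and the rest 1798 each; 16824 frames reaches minute 9, so 16 × 18 + 9 × 2 = 306 labels have been skipped so far.
Adding those back, label number 304536 + 306 = 304842 at 30 labels/s is 10161 s + 12 f = 2 h 49 min 21 s frame 12, i.e. 02:49:21;12.

02:49:21;12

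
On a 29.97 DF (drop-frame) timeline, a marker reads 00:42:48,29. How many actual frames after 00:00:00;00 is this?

As if non-drop at 30 labels/s: (0 × 3600 + 42 × 60 + 48) × 30 + 29 = 77069.
Minute boundaries passed: 42; those not divisible by 10: 42 − 4 = 38; dropped labels = 2 × 38 = 76.
Actual frame index = 77069 − 76 = 76993.

76993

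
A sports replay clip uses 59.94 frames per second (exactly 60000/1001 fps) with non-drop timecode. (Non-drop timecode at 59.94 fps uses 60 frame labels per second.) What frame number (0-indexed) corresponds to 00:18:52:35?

67955

Total seconds to the label: (0 × 3600 + 18 × 60 + 52) = 1132.
Frame index = 1132 × 60 + 35 = 67955.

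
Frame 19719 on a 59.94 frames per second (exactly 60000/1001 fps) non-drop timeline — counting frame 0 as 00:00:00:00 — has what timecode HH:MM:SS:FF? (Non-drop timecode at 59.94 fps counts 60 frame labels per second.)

19719 ÷ 60 = 328 full seconds, remainder 39 frames.
328 s = 0 h 5 min 28 s.
Timecode: 00:05:28:39.

00:05:28:39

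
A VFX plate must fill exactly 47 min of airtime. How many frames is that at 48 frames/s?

135360 frames

47 min = 2820 s.
Frames = 2820 × 48 = 135360.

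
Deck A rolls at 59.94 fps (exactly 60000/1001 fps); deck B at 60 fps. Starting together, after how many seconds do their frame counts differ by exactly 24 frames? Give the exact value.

The gap grows by |60 − 60000/1001| = 60/1001 frames per second.
Time for a 24-frame gap: 24 ÷ (60/1001) = 400.4 s.

400.4 seconds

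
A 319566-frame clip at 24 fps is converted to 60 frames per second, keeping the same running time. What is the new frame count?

Target frames = source frames × (target rate / source rate) = 319566 × (60)/(24) = 319566 × 5/2 = 798915.

798915 frames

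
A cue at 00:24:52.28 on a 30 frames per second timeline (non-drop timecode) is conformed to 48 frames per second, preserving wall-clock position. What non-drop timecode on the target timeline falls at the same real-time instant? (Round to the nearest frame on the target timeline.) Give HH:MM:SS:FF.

00:24:52:45

Source frame index: (0×3600 + 24×60 + 52) × 30 + 28 = 44788.
Real time: 44788 / (30) = 22394/15 s.
Target frame: (22394/15) × (48) = 358304/5 ≈ 71660.800 → 71661.
At 48 labels/s: frame 71661 → 00:24:52:45.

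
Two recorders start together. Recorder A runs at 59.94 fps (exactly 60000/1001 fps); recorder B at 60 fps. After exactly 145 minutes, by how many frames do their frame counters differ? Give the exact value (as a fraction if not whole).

522000/1001 frames

145 min = 8700 s.
A emits 60000/1001 × 8700 = 522000000/1001 frames; B emits 60 × 8700 = 522000.
Difference = 522000/1001 frames (≈ 521.4785); B is ahead of A.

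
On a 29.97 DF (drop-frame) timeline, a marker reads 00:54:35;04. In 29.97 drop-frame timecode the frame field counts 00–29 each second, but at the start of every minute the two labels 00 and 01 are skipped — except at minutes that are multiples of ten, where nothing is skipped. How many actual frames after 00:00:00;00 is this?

Complete 10-minute blocks: 5, each 17982 frames → 89910.
Remaining 4 whole minutes in the current block: 1800 + 3 × 1798 = 7194 frames.
Within the current minute: 35 × 30 + 4 − 2 = 1052 (labels ;00/;01 skipped at this minute). Total = 89910 + 7194 + 1052 = 98156.

98156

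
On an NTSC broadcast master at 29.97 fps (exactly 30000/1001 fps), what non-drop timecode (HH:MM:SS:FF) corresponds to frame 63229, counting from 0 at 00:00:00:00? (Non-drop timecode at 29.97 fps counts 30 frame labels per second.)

00:35:07:19

63229 ÷ 30 = 2107 full seconds, remainder 19 frames.
2107 s = 0 h 35 min 7 s.
Timecode: 00:35:07:19.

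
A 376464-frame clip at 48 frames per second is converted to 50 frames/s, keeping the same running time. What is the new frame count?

392150 frames

Target frames = source frames × (target rate / source rate) = 376464 × (50)/(48) = 376464 × 25/24 = 392150.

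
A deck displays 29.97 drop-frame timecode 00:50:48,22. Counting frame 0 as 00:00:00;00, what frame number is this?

As if non-drop at 30 labels/s: (0 × 3600 + 50 × 60 + 48) × 30 + 22 = 91462.
Minute boundaries passed: 50; those not divisible by 10: 50 − 5 = 45; dropped labels = 2 × 45 = 90.
Actual frame index = 91462 − 90 = 91372.

91372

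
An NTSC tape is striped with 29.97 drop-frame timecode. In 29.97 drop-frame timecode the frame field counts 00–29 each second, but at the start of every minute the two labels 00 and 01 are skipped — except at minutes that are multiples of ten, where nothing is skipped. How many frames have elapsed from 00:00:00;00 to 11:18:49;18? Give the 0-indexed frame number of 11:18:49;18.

1220666

Complete 10-minute blocks: 67, each 17982 frames → 1204794.
Remaining 8 whole minutes in the current block: 1800 + 7 × 1798 = 14386 frames.
Within the current minute: 49 × 30 + 18 − 2 = 1486 (labels ;00/;01 skipped at this minute). Total = 1204794 + 14386 + 1486 = 1220666.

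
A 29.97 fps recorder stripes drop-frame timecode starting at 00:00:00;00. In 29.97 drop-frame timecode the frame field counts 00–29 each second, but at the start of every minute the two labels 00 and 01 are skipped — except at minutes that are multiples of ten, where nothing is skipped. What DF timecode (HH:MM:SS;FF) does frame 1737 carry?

00:00:57;27

Each 10-minute DF block holds 10 × 60 × 30 − 9 × 2 = 17982 frames. 1737 ÷ 17982 → 0 full blocks, remainder 1737.
Within the partial block the first minute is 1800 frames and each further minute 1798, so 0 further minute boundaries passed. Total skipped labels = 18 × 0 + 2 × 0 = 0.
Non-drop label index = 1737 + 0 = 1737; at 30 labels/s that is 00:00:57:27, i.e. DF 00:00:57;27.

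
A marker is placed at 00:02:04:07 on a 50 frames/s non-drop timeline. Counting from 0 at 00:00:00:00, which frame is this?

Total seconds to the label: (0 × 3600 + 2 × 60 + 4) = 124.
Frame index = 124 × 50 + 7 = 6207.

frame 6207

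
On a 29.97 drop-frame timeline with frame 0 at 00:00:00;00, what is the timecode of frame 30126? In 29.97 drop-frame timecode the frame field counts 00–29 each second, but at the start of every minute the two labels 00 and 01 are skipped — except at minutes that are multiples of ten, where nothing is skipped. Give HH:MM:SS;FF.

Ten DF minutes hold 17982 frames, so frame 30126 lies in block 1 (frames 17982–35963) with 12144 frames into that block.
The block's first minute is 1800 frames and the rest 1798 each; 12144 frames reaches minute 6, so 1 × 18 + 6 × 2 = 30 labels have been skipped so far.
Adding those back, label number 30126 + 30 = 30156 at 30 labels/s is 1005 s + 6 f = 0 h 16 min 45 s frame 6, i.e. 00:16:45;06.

00:16:45;06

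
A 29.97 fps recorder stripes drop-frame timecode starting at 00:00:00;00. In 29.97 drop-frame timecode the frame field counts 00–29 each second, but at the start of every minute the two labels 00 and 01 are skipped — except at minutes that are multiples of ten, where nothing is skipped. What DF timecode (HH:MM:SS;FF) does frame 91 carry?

Ten DF minutes hold 17982 frames, so frame 91 lies in block 0 (frames 0–17981) with 91 frames into that block.
The block's first minute is 1800 frames and the rest 1798 each; 91 frames reaches minute 0, so 0 × 18 + 0 × 2 = 0 labels have been skipped so far.
Adding those back, label number 91 + 0 = 91 at 30 labels/s is 3 s + 1 f = 0 h 0 min 3 s frame 1, i.e. 00:00:03;01.

00:00:03;01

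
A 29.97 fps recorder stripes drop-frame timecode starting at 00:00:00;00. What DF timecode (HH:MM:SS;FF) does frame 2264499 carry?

20:59:18;27

Ten DF minutes hold 17982 frames, so frame 2264499 lies in block 125 (frames 2247750–2265731) with 16749 frames into that block.
The block's first minute is 1800 frames and the rest 1798 each; 16749 frames reaches minute 9, so 125 × 18 + 9 × 2 = 2268 labels have been skipped so far.
Adding those back, label number 2264499 + 2268 = 2266767 at 30 labels/s is 75558 s + 27 f = 20 h 59 min 18 s frame 27, i.e. 20:59:18;27.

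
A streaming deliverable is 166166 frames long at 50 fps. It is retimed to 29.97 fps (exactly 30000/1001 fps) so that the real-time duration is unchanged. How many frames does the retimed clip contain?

99600 frames

Target frames = source frames × (target rate / source rate) = 166166 × (30000/1001)/(50) = 166166 × 600/1001 = 99600.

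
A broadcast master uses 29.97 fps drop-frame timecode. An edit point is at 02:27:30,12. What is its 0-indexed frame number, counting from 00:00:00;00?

As if non-drop at 30 labels/s: (2 × 3600 + 27 × 60 + 30) × 30 + 12 = 265512.
Minute boundaries passed: 147; those not divisible by 10: 147 − 14 = 133; dropped labels = 2 × 133 = 266.
Actual frame index = 265512 − 266 = 265246.

265246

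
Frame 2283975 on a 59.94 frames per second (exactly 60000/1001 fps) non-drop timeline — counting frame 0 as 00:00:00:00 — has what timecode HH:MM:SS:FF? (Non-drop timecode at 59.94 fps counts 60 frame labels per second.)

10:34:26:15

2283975 ÷ 60 = 38066 full seconds, remainder 15 frames.
38066 s = 10 h 34 min 26 s.
Timecode: 10:34:26:15.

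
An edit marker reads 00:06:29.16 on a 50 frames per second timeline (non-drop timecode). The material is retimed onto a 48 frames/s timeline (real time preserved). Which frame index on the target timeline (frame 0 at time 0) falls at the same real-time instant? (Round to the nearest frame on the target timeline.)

frame 18687

Source frame index: (0×3600 + 6×60 + 29) × 50 + 16 = 19466.
Real time: 19466 / (50) = 9733/25 s.
Target frame: (9733/25) × (48) = 467184/25 ≈ 18687.360 → 18687.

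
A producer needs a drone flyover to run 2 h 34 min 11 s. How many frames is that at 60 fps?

2 h 34 min 11 s = 9251 s.
Frames = 9251 × 60 = 555060.

555060 frames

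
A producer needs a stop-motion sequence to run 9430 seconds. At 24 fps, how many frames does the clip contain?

226320 frames

Frames = 9430 × 24 = 226320.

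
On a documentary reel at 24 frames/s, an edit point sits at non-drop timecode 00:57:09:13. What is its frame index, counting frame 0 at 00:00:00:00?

Total seconds to the label: (0 × 3600 + 57 × 60 + 9) = 3429.
Frame index = 3429 × 24 + 13 = 82309.

frame 82309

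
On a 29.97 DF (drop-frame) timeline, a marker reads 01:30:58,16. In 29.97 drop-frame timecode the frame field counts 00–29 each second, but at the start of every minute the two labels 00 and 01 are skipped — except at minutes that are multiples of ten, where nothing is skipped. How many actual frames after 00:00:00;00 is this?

Complete 10-minute blocks: 9, each 17982 frames → 161838.
Remaining 0 whole minutes in the current block: 0 frames.
Within the current minute: 58 × 30 + 16 = 1756. Total = 161838 + 0 + 1756 = 163594.

163594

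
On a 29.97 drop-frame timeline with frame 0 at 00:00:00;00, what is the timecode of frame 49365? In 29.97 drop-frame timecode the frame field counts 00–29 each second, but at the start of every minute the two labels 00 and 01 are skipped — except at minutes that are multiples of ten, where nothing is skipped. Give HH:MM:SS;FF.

00:27:27;05

Each 10-minute DF block holds 10 × 60 × 30 − 9 × 2 = 17982 frames. 49365 ÷ 17982 → 2 full blocks, remainder 13401.
Within the partial block the first minute is 1800 frames and each further minute 1798, so 7 further minute boundaries passed. Total skipped labels = 18 × 2 + 2 × 7 = 50.
Non-drop label index = 49365 + 50 = 49415; at 30 labels/s that is 00:27:27:05, i.e. DF 00:27:27;05.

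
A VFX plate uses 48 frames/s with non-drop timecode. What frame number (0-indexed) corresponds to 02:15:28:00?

Total seconds to the label: (2 × 3600 + 15 × 60 + 28) = 8128.
Frame index = 8128 × 48 + 0 = 390144.

390144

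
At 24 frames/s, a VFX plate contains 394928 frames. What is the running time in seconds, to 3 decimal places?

Running time = 394928 × 1/24 = 49366/3 s ≈ 16455.333 s.

16455.333 seconds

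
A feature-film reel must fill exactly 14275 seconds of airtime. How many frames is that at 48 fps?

685200 frames

Frames = 14275 × 48 = 685200.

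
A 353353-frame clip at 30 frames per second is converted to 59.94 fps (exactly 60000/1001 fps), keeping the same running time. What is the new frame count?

Target frames = source frames × (target rate / source rate) = 353353 × (60000/1001)/(30) = 353353 × 2000/1001 = 706000.

706000 frames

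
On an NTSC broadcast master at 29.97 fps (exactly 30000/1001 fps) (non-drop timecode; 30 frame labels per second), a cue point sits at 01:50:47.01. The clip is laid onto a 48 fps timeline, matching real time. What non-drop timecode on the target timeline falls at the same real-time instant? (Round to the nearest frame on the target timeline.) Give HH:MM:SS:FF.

01:50:53:33

Source frame index: (1×3600 + 50×60 + 47) × 30 + 1 = 199411.
Real time: 199411 / (30000/1001) = 199610411/30000 s.
Target frame: (199610411/30000) × (48) = 199610411/625 ≈ 319376.658 → 319377.
At 48 labels/s: frame 319377 → 01:50:53:33.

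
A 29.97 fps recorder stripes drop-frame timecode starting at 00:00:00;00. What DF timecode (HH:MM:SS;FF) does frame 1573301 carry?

Each 10-minute DF block holds 10 × 60 × 30 − 9 × 2 = 17982 frames. 1573301 ÷ 17982 → 87 full blocks, remainder 8867.
Within the partial block the first minute is 1800 frames and each further minute 1798, so 4 further minute boundaries passed. Total skipped labels = 18 × 87 + 2 × 4 = 1574.
Non-drop label index = 1573301 + 1574 = 1574875; at 30 labels/s that is 14:34:55:25, i.e. DF 14:34:55;25.

14:34:55;25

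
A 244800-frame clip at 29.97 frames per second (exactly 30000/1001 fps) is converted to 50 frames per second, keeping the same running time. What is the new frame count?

408408 frames

Target frames = source frames × (target rate / source rate) = 244800 × (50)/(30000/1001) = 244800 × 1001/600 = 408408.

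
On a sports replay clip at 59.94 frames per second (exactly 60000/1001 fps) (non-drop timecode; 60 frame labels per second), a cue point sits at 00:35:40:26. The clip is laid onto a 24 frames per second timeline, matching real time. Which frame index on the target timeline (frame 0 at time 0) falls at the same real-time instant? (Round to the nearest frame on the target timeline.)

Source frame index: (0×3600 + 35×60 + 40) × 60 + 26 = 128426.
Real time: 128426 / (60000/1001) = 64277213/30000 s.
Target frame: (64277213/30000) × (24) = 64277213/1250 ≈ 51421.770 → 51422.

frame 51422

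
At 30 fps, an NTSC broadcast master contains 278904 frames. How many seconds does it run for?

Running time = 278904 / (30) = 9296.8 s.

9296.8 seconds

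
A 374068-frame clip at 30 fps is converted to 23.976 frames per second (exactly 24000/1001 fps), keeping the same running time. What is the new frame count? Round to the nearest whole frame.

Frames at target rate = 374068 × (24000/1001) / (30) = 299254400/1001 ≈ 298955.445.
Nearest whole frame: 298955.

298955 frames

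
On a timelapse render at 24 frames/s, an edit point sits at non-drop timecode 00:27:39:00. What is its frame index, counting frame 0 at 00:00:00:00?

39816

Total seconds to the label: (0 × 3600 + 27 × 60 + 39) = 1659.
Frame index = 1659 × 24 + 0 = 39816.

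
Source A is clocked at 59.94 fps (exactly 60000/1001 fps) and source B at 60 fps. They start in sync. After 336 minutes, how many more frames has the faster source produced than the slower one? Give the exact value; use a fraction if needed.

172800/143 frames

336 min = 20160 s.
A emits 60000/1001 × 20160 = 172800000/143 frames; B emits 60 × 20160 = 1209600.
Difference = 172800/143 frames (≈ 1208.3916); B is ahead of A.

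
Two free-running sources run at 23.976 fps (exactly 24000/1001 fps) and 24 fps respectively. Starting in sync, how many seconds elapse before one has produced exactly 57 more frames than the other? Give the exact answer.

2377.375 seconds

The gap grows by |24 − 24000/1001| = 24/1001 frames per second.
Time for a 57-frame gap: 57 ÷ (24/1001) = 2377.375 s.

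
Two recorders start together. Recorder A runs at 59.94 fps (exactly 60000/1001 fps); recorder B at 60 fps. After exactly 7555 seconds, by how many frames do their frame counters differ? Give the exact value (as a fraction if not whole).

A emits 60000/1001 × 7555 = 453300000/1001 frames; B emits 60 × 7555 = 453300.
Difference = 453300/1001 frames (≈ 452.8472); B is ahead of A.

453300/1001 frames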